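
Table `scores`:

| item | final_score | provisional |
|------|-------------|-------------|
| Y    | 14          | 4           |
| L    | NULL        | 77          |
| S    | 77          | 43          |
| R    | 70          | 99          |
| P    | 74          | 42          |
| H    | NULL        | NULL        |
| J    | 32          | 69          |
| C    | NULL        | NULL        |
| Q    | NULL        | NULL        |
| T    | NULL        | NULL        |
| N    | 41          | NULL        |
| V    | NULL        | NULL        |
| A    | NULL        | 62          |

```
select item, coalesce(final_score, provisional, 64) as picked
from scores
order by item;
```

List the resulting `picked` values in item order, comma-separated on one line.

62, 64, 64, 32, 77, 41, 74, 64, 70, 77, 64, 64, 14

item=A: final_score=NULL, provisional=62 → 62
item=C: final_score=NULL, provisional=NULL, → literal 64 → 64
item=H: final_score=NULL, provisional=NULL, → literal 64 → 64
item=J: final_score=32 → 32
item=L: final_score=NULL, provisional=77 → 77
item=N: final_score=41 → 41
item=P: final_score=74 → 74
item=Q: final_score=NULL, provisional=NULL, → literal 64 → 64
item=R: final_score=70 → 70
item=S: final_score=77 → 77
item=T: final_score=NULL, provisional=NULL, → literal 64 → 64
item=V: final_score=NULL, provisional=NULL, → literal 64 → 64
item=Y: final_score=14 → 14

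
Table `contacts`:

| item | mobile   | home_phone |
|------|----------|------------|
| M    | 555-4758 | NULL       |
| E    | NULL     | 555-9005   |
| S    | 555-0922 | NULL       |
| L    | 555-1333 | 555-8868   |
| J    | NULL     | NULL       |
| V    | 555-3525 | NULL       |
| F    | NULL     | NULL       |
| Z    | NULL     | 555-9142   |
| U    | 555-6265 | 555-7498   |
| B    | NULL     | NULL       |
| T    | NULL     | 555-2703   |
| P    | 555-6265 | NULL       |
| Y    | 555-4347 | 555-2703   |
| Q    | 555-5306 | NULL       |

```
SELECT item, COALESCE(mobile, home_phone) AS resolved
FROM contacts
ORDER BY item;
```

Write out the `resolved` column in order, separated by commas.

item=B: mobile=NULL, home_phone=NULL (all NULL) → NULL
item=E: mobile=NULL, home_phone=555-9005 → 555-9005
item=F: mobile=NULL, home_phone=NULL (all NULL) → NULL
item=J: mobile=NULL, home_phone=NULL (all NULL) → NULL
item=L: mobile=555-1333 → 555-1333
item=M: mobile=555-4758 → 555-4758
item=P: mobile=555-6265 → 555-6265
item=Q: mobile=555-5306 → 555-5306
item=S: mobile=555-0922 → 555-0922
item=T: mobile=NULL, home_phone=555-2703 → 555-2703
item=U: mobile=555-6265 → 555-6265
item=V: mobile=555-3525 → 555-3525
item=Y: mobile=555-4347 → 555-4347
item=Z: mobile=NULL, home_phone=555-9142 → 555-9142

NULL, 555-9005, NULL, NULL, 555-1333, 555-4758, 555-6265, 555-5306, 555-0922, 555-2703, 555-6265, 555-3525, 555-4347, 555-9142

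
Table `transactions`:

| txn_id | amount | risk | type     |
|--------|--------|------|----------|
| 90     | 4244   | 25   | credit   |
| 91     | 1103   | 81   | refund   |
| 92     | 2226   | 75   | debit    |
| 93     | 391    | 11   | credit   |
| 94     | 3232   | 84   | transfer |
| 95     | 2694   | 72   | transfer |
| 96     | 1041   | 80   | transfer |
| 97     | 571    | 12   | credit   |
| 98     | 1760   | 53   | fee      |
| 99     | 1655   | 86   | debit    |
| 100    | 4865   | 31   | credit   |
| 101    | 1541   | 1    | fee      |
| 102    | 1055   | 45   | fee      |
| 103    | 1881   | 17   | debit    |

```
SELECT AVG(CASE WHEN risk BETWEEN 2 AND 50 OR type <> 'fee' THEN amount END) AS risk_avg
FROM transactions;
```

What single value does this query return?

txn_id=90: ✓ → 4244
txn_id=91: ✓ → 1103
txn_id=92: ✓ → 2226
txn_id=93: ✓ → 391
txn_id=94: ✓ → 3232
txn_id=95: ✓ → 2694
txn_id=96: ✓ → 1041
txn_id=97: ✓ → 571
txn_id=98: ✗
txn_id=99: ✓ → 1655
txn_id=100: ✓ → 4865
txn_id=101: ✗
txn_id=102: ✓ → 1055
txn_id=103: ✓ → 1881
risk_avg = (4244 + 1103 + 2226 + 391 + 3232 + 2694 + 1041 + 571 + 1655 + 4865 + 1055 + 1881) / 12 = 2079.8333333333

2079.8333333333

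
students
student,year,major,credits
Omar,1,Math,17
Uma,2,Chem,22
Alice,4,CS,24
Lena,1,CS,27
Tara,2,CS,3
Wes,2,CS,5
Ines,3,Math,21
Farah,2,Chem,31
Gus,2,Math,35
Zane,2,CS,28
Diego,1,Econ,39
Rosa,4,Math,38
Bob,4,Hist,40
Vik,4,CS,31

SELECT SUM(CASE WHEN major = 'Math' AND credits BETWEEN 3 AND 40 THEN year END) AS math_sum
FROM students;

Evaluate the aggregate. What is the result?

10

student=Omar: ✓ → 1
student=Uma: ✗
student=Alice: ✗
student=Lena: ✗
student=Tara: ✗
student=Wes: ✗
student=Ines: ✓ → 3
student=Farah: ✗
student=Gus: ✓ → 2
student=Zane: ✗
student=Diego: ✗
student=Rosa: ✓ → 4
student=Bob: ✗
student=Vik: ✗
math_sum = 1 + 3 + 2 + 4 = 10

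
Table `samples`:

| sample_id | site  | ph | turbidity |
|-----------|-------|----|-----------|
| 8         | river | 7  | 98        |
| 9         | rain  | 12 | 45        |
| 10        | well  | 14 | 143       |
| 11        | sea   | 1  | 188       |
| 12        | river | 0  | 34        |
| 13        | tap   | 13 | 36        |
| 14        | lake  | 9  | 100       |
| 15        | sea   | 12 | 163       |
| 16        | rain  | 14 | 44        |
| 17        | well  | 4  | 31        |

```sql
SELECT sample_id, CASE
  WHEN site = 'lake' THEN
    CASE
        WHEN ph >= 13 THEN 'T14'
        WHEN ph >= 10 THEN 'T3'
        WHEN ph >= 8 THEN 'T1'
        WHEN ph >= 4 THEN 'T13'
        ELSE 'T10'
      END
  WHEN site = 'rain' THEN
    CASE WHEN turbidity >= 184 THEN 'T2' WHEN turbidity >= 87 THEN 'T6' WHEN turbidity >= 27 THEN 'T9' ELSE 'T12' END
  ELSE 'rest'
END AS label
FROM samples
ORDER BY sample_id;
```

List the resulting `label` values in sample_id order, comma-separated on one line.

rest, T9, rest, rest, rest, rest, T1, rest, T9, rest

sample_id=8: site='river' → outer ELSE → rest
sample_id=9: site='rain' → inner[turbidity >= 27] → T9
sample_id=10: site='well' → outer ELSE → rest
sample_id=11: site='sea' → outer ELSE → rest
sample_id=12: site='river' → outer ELSE → rest
sample_id=13: site='tap' → outer ELSE → rest
sample_id=14: site='lake' → inner[ph >= 8] → T1
sample_id=15: site='sea' → outer ELSE → rest
sample_id=16: site='rain' → inner[turbidity >= 27] → T9
sample_id=17: site='well' → outer ELSE → rest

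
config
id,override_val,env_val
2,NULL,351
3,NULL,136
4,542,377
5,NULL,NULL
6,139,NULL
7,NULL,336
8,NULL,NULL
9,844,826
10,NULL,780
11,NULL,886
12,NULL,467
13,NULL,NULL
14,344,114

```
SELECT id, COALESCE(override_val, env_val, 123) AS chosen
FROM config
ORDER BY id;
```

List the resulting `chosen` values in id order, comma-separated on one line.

351, 136, 542, 123, 139, 336, 123, 844, 780, 886, 467, 123, 344

id=2: override_val=NULL, env_val=351 → 351
id=3: override_val=NULL, env_val=136 → 136
id=4: override_val=542 → 542
id=5: override_val=NULL, env_val=NULL, → literal 123 → 123
id=6: override_val=139 → 139
id=7: override_val=NULL, env_val=336 → 336
id=8: override_val=NULL, env_val=NULL, → literal 123 → 123
id=9: override_val=844 → 844
id=10: override_val=NULL, env_val=780 → 780
id=11: override_val=NULL, env_val=886 → 886
id=12: override_val=NULL, env_val=467 → 467
id=13: override_val=NULL, env_val=NULL, → literal 123 → 123
id=14: override_val=344 → 344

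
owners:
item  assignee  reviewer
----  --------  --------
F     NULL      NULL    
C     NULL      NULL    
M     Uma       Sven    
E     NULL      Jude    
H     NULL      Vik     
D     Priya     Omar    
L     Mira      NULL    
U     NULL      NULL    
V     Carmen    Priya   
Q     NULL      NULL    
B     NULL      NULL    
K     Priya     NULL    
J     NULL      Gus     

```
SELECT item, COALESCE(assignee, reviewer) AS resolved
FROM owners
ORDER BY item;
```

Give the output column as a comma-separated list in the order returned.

NULL, NULL, Priya, Jude, NULL, Vik, Gus, Priya, Mira, Uma, NULL, NULL, Carmen

item=B: assignee=NULL, reviewer=NULL (all NULL) → NULL
item=C: assignee=NULL, reviewer=NULL (all NULL) → NULL
item=D: assignee=Priya → Priya
item=E: assignee=NULL, reviewer=Jude → Jude
item=F: assignee=NULL, reviewer=NULL (all NULL) → NULL
item=H: assignee=NULL, reviewer=Vik → Vik
item=J: assignee=NULL, reviewer=Gus → Gus
item=K: assignee=Priya → Priya
item=L: assignee=Mira → Mira
item=M: assignee=Uma → Uma
item=Q: assignee=NULL, reviewer=NULL (all NULL) → NULL
item=U: assignee=NULL, reviewer=NULL (all NULL) → NULL
item=V: assignee=Carmen → Carmen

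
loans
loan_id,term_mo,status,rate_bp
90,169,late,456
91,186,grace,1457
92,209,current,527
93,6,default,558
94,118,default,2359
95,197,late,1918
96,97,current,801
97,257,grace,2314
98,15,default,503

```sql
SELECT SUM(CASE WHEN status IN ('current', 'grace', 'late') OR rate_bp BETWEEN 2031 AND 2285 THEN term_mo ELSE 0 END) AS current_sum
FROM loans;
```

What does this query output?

loan_id=90: ✓ → 169
loan_id=91: ✓ → 186
loan_id=92: ✓ → 209
loan_id=93: ✗
loan_id=94: ✗
loan_id=95: ✓ → 197
loan_id=96: ✓ → 97
loan_id=97: ✓ → 257
loan_id=98: ✗
current_sum = 169 + 186 + 209 + 197 + 97 + 257 = 1115

1115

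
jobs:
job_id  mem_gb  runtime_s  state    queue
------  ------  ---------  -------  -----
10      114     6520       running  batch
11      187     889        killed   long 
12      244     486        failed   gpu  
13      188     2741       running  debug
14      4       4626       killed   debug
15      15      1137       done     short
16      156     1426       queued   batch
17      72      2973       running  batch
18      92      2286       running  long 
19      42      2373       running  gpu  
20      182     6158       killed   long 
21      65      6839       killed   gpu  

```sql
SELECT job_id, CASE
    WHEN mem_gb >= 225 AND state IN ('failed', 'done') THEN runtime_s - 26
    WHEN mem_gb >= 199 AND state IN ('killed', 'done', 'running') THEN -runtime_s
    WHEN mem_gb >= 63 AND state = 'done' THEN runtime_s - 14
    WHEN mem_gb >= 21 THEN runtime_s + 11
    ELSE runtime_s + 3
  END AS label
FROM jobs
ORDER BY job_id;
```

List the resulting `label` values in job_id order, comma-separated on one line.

6531, 900, 460, 2752, 4629, 1140, 1437, 2984, 2297, 2384, 6169, 6850

job_id=10: mem_gb >= 21 → 6531
job_id=11: mem_gb >= 21 → 900
job_id=12: mem_gb >= 225 AND state IN ('failed', 'done') → 460
job_id=13: mem_gb >= 21 → 2752
job_id=14: ELSE → 4629
job_id=15: ELSE → 1140
job_id=16: mem_gb >= 21 → 1437
job_id=17: mem_gb >= 21 → 2984
job_id=18: mem_gb >= 21 → 2297
job_id=19: mem_gb >= 21 → 2384
job_id=20: mem_gb >= 21 → 6169
job_id=21: mem_gb >= 21 → 6850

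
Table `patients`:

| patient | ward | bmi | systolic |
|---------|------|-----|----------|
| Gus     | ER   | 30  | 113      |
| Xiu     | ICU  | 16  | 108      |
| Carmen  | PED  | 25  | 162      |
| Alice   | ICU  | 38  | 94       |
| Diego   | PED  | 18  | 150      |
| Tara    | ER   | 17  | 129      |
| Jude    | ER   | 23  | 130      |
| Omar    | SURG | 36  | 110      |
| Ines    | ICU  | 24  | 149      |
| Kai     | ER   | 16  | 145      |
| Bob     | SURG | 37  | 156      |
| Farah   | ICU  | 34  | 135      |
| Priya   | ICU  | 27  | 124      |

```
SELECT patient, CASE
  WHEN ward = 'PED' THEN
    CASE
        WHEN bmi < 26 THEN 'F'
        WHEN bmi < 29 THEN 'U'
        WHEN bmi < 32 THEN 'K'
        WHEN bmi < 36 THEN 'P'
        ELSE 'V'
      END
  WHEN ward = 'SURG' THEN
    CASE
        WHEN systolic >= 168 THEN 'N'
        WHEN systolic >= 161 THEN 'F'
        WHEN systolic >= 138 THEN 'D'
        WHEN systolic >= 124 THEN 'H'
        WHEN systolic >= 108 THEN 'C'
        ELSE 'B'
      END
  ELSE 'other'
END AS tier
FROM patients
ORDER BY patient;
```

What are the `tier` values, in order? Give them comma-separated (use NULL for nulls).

other, D, F, F, other, other, other, other, other, C, other, other, other

patient=Alice: ward='ICU' → outer ELSE → other
patient=Bob: ward='SURG' → inner[systolic >= 138] → D
patient=Carmen: ward='PED' → inner[bmi < 26] → F
patient=Diego: ward='PED' → inner[bmi < 26] → F
patient=Farah: ward='ICU' → outer ELSE → other
patient=Gus: ward='ER' → outer ELSE → other
patient=Ines: ward='ICU' → outer ELSE → other
patient=Jude: ward='ER' → outer ELSE → other
patient=Kai: ward='ER' → outer ELSE → other
patient=Omar: ward='SURG' → inner[systolic >= 108] → C
patient=Priya: ward='ICU' → outer ELSE → other
patient=Tara: ward='ER' → outer ELSE → other
patient=Xiu: ward='ICU' → outer ELSE → other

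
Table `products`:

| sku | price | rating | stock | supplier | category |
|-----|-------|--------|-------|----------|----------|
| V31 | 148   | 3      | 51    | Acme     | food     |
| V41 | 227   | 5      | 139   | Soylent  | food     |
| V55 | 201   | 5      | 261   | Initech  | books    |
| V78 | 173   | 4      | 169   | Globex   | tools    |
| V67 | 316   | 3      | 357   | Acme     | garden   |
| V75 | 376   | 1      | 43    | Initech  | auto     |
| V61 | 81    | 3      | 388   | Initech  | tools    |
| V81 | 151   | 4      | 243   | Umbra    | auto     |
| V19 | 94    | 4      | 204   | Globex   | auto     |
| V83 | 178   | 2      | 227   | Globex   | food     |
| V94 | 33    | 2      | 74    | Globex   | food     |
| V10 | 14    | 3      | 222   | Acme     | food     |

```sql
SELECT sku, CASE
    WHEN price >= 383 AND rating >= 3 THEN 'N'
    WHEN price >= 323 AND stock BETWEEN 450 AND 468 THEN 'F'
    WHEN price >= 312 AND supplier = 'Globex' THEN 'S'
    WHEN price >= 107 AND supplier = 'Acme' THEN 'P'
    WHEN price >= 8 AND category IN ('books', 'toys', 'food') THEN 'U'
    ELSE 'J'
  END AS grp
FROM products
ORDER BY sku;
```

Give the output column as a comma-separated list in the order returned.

U, J, P, U, U, J, P, J, J, J, U, U

sku=V10: price >= 8 AND category IN ('books', 'toys', 'food') → U
sku=V19: ELSE → J
sku=V31: price >= 107 AND supplier = 'Acme' → P
sku=V41: price >= 8 AND category IN ('books', 'toys', 'food') → U
sku=V55: price >= 8 AND category IN ('books', 'toys', 'food') → U
sku=V61: ELSE → J
sku=V67: price >= 107 AND supplier = 'Acme' → P
sku=V75: ELSE → J
sku=V78: ELSE → J
sku=V81: ELSE → J
sku=V83: price >= 8 AND category IN ('books', 'toys', 'food') → U
sku=V94: price >= 8 AND category IN ('books', 'toys', 'food') → U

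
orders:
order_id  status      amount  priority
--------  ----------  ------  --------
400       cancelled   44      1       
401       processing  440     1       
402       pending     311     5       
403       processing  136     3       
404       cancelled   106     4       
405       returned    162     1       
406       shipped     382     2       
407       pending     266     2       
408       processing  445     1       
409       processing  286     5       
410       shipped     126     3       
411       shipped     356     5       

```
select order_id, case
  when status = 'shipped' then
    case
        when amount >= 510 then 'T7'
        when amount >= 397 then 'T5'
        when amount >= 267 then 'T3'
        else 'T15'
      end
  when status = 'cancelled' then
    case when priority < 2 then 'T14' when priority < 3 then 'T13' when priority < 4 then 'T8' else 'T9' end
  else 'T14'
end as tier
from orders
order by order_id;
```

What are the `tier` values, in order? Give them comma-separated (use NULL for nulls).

T14, T14, T14, T14, T9, T14, T3, T14, T14, T14, T15, T3

order_id=400: status='cancelled' → inner[priority < 2] → T14
order_id=401: status='processing' → outer ELSE → T14
order_id=402: status='pending' → outer ELSE → T14
order_id=403: status='processing' → outer ELSE → T14
order_id=404: status='cancelled' → inner[ELSE] → T9
order_id=405: status='returned' → outer ELSE → T14
order_id=406: status='shipped' → inner[amount >= 267] → T3
order_id=407: status='pending' → outer ELSE → T14
order_id=408: status='processing' → outer ELSE → T14
order_id=409: status='processing' → outer ELSE → T14
order_id=410: status='shipped' → inner[ELSE] → T15
order_id=411: status='shipped' → inner[amount >= 267] → T3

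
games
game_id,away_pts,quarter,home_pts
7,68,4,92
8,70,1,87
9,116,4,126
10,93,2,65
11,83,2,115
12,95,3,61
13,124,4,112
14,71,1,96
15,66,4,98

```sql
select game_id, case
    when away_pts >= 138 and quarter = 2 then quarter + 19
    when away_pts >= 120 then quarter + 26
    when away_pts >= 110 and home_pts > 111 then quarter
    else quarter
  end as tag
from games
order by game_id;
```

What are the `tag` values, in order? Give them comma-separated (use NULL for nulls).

4, 1, 4, 2, 2, 3, 30, 1, 4

game_id=7: ELSE → 4
game_id=8: ELSE → 1
game_id=9: away_pts >= 110 and home_pts > 111 → 4
game_id=10: ELSE → 2
game_id=11: ELSE → 2
game_id=12: ELSE → 3
game_id=13: away_pts >= 120 → 30
game_id=14: ELSE → 1
game_id=15: ELSE → 4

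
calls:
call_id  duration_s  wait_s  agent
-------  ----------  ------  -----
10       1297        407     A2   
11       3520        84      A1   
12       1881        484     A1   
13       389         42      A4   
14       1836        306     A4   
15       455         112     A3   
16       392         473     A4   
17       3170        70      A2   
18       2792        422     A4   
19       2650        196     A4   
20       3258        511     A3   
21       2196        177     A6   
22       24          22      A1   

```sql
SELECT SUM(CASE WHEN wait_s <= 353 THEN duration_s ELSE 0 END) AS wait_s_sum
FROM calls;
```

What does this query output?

call_id=10: ✗
call_id=11: ✓ → 3520
call_id=12: ✗
call_id=13: ✓ → 389
call_id=14: ✓ → 1836
call_id=15: ✓ → 455
call_id=16: ✗
call_id=17: ✓ → 3170
call_id=18: ✗
call_id=19: ✓ → 2650
call_id=20: ✗
call_id=21: ✓ → 2196
call_id=22: ✓ → 24
wait_s_sum = 3520 + 389 + 1836 + 455 + 3170 + 2650 + 2196 + 24 = 14240

14240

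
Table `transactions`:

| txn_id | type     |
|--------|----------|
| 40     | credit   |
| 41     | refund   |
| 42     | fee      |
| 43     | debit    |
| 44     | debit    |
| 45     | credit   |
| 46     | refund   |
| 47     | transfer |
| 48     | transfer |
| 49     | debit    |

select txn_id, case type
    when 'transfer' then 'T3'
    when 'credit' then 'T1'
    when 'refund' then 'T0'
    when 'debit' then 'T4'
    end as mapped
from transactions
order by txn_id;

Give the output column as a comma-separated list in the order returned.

T1, T0, NULL, T4, T4, T1, T0, T3, T3, T4

txn_id=40: type='credit' → T1
txn_id=41: type='refund' → T0
txn_id=42: (no match → NULL) → NULL
txn_id=43: type='debit' → T4
txn_id=44: type='debit' → T4
txn_id=45: type='credit' → T1
txn_id=46: type='refund' → T0
txn_id=47: type='transfer' → T3
txn_id=48: type='transfer' → T3
txn_id=49: type='debit' → T4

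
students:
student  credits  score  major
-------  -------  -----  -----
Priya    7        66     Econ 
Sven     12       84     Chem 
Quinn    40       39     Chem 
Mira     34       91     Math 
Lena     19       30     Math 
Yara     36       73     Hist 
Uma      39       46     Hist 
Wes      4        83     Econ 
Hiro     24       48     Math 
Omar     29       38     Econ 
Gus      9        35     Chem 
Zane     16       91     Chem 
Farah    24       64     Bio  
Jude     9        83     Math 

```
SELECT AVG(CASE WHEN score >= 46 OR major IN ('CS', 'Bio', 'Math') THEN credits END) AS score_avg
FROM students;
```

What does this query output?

student=Priya: ✓ → 7
student=Sven: ✓ → 12
student=Quinn: ✗
student=Mira: ✓ → 34
student=Lena: ✓ → 19
student=Yara: ✓ → 36
student=Uma: ✓ → 39
student=Wes: ✓ → 4
student=Hiro: ✓ → 24
student=Omar: ✗
student=Gus: ✗
student=Zane: ✓ → 16
student=Farah: ✓ → 24
student=Jude: ✓ → 9
score_avg = (7 + 12 + 34 + 19 + 36 + 39 + 4 + 24 + 16 + 24 + 9) / 11 = 20.3636363636

20.3636363636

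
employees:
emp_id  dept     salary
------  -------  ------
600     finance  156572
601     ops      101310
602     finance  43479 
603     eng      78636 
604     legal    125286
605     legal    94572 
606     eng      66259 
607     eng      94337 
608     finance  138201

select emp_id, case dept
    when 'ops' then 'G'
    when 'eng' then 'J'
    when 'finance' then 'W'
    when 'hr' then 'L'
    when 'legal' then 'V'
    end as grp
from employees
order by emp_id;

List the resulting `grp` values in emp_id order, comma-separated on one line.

emp_id=600: dept='finance' → W
emp_id=601: dept='ops' → G
emp_id=602: dept='finance' → W
emp_id=603: dept='eng' → J
emp_id=604: dept='legal' → V
emp_id=605: dept='legal' → V
emp_id=606: dept='eng' → J
emp_id=607: dept='eng' → J
emp_id=608: dept='finance' → W

W, G, W, J, V, V, J, J, W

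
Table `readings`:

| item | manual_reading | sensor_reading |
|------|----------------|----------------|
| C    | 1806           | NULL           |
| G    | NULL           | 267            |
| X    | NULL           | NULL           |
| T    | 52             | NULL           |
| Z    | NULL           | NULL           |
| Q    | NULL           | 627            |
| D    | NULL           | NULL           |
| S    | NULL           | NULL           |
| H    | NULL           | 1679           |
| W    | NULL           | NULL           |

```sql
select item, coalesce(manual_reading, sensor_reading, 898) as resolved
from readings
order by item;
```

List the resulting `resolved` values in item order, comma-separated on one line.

1806, 898, 267, 1679, 627, 898, 52, 898, 898, 898

item=C: manual_reading=1806 → 1806
item=D: manual_reading=NULL, sensor_reading=NULL, → literal 898 → 898
item=G: manual_reading=NULL, sensor_reading=267 → 267
item=H: manual_reading=NULL, sensor_reading=1679 → 1679
item=Q: manual_reading=NULL, sensor_reading=627 → 627
item=S: manual_reading=NULL, sensor_reading=NULL, → literal 898 → 898
item=T: manual_reading=52 → 52
item=W: manual_reading=NULL, sensor_reading=NULL, → literal 898 → 898
item=X: manual_reading=NULL, sensor_reading=NULL, → literal 898 → 898
item=Z: manual_reading=NULL, sensor_reading=NULL, → literal 898 → 898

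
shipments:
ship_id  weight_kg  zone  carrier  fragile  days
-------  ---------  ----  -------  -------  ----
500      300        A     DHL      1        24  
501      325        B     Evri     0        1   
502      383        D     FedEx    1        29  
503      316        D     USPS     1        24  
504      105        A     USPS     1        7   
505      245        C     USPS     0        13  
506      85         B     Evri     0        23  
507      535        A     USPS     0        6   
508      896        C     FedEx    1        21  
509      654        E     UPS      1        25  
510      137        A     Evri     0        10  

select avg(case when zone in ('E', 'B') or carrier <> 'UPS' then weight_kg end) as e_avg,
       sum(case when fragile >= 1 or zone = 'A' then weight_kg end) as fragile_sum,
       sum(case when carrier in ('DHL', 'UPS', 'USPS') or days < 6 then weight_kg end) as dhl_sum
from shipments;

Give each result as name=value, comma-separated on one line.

e_avg=361.9090909091, fragile_sum=3326, dhl_sum=2480

[e_avg: zone in ('E', 'B') or carrier <> 'UPS']
ship_id=500: ✓ → 300
ship_id=501: ✓ → 325
ship_id=502: ✓ → 383
ship_id=503: ✓ → 316
ship_id=504: ✓ → 105
ship_id=505: ✓ → 245
ship_id=506: ✓ → 85
ship_id=507: ✓ → 535
ship_id=508: ✓ → 896
ship_id=509: ✓ → 654
ship_id=510: ✓ → 137
e_avg = (300 + 325 + 383 + 316 + 105 + 245 + 85 + 535 + 896 + 654 + 137) / 11 = 361.9090909091
—
[fragile_sum: fragile >= 1 or zone = 'A']
ship_id=500: ✓ → 300
ship_id=501: ✗
ship_id=502: ✓ → 383
ship_id=503: ✓ → 316
ship_id=504: ✓ → 105
ship_id=505: ✗
ship_id=506: ✗
ship_id=507: ✓ → 535
ship_id=508: ✓ → 896
ship_id=509: ✓ → 654
ship_id=510: ✓ → 137
fragile_sum = 300 + 383 + 316 + 105 + 535 + 896 + 654 + 137 = 3326
—
[dhl_sum: carrier in ('DHL', 'UPS', 'USPS') or days < 6]
ship_id=500: ✓ → 300
ship_id=501: ✓ → 325
ship_id=502: ✗
ship_id=503: ✓ → 316
ship_id=504: ✓ → 105
ship_id=505: ✓ → 245
ship_id=506: ✗
ship_id=507: ✓ → 535
ship_id=508: ✗
ship_id=509: ✓ → 654
ship_id=510: ✗
dhl_sum = 300 + 325 + 316 + 105 + 245 + 535 + 654 = 2480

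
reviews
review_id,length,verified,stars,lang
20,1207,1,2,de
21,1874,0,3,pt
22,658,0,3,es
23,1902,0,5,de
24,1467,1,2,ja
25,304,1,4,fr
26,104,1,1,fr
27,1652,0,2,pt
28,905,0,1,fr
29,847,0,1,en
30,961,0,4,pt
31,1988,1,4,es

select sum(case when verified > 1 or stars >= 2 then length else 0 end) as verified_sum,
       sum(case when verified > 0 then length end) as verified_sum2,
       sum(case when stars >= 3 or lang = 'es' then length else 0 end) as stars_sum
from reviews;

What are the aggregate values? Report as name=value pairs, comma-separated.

[verified_sum: verified > 1 or stars >= 2]
review_id=20: ✓ → 1207
review_id=21: ✓ → 1874
review_id=22: ✓ → 658
review_id=23: ✓ → 1902
review_id=24: ✓ → 1467
review_id=25: ✓ → 304
review_id=26: ✗
review_id=27: ✓ → 1652
review_id=28: ✗
review_id=29: ✗
review_id=30: ✓ → 961
review_id=31: ✓ → 1988
verified_sum = 1207 + 1874 + 658 + 1902 + 1467 + 304 + 1652 + 961 + 1988 = 12013
—
[verified_sum2: verified > 0]
review_id=20: ✓ → 1207
review_id=21: ✗
review_id=22: ✗
review_id=23: ✗
review_id=24: ✓ → 1467
review_id=25: ✓ → 304
review_id=26: ✓ → 104
review_id=27: ✗
review_id=28: ✗
review_id=29: ✗
review_id=30: ✗
review_id=31: ✓ → 1988
verified_sum2 = 1207 + 1467 + 304 + 104 + 1988 = 5070
—
[stars_sum: stars >= 3 or lang = 'es']
review_id=20: ✗
review_id=21: ✓ → 1874
review_id=22: ✓ → 658
review_id=23: ✓ → 1902
review_id=24: ✗
review_id=25: ✓ → 304
review_id=26: ✗
review_id=27: ✗
review_id=28: ✗
review_id=29: ✗
review_id=30: ✓ → 961
review_id=31: ✓ → 1988
stars_sum = 1874 + 658 + 1902 + 304 + 961 + 1988 = 7687

verified_sum=12013, verified_sum2=5070, stars_sum=7687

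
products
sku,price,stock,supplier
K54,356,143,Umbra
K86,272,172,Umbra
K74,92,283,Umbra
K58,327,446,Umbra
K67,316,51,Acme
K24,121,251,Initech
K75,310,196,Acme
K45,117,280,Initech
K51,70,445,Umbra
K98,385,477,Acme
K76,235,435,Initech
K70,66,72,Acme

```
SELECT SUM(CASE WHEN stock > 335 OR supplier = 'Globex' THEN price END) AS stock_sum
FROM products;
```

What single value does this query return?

1017

sku=K54: ✗
sku=K86: ✗
sku=K74: ✗
sku=K58: ✓ → 327
sku=K67: ✗
sku=K24: ✗
sku=K75: ✗
sku=K45: ✗
sku=K51: ✓ → 70
sku=K98: ✓ → 385
sku=K76: ✓ → 235
sku=K70: ✗
stock_sum = 327 + 70 + 385 + 235 = 1017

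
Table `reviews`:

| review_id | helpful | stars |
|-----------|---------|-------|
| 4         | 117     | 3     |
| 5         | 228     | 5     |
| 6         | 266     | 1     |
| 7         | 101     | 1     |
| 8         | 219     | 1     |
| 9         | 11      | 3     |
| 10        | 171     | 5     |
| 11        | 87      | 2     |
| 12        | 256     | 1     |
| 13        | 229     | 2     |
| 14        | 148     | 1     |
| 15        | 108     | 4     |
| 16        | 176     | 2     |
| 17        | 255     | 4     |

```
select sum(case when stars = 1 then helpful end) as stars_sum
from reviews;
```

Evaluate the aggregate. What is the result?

review_id=4: ✗
review_id=5: ✗
review_id=6: ✓ → 266
review_id=7: ✓ → 101
review_id=8: ✓ → 219
review_id=9: ✗
review_id=10: ✗
review_id=11: ✗
review_id=12: ✓ → 256
review_id=13: ✗
review_id=14: ✓ → 148
review_id=15: ✗
review_id=16: ✗
review_id=17: ✗
stars_sum = 266 + 101 + 219 + 256 + 148 = 990

990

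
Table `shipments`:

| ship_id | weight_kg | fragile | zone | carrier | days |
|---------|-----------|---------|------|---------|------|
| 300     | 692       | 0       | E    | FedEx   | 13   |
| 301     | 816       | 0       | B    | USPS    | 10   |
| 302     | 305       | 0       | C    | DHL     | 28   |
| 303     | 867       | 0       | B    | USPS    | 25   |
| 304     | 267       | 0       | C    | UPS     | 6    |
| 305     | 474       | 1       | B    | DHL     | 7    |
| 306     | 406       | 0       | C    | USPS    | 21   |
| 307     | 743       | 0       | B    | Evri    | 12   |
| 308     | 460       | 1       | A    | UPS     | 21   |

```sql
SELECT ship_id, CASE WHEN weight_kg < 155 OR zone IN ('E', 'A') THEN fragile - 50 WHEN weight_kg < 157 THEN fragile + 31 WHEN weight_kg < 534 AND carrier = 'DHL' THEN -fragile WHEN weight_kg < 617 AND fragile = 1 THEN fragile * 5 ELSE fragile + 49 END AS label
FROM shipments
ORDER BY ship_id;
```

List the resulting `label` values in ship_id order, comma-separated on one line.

-50, 49, 0, 49, 49, -1, 49, 49, -49

ship_id=300: weight_kg < 155 OR zone IN ('E', 'A') → -50
ship_id=301: ELSE → 49
ship_id=302: weight_kg < 534 AND carrier = 'DHL' → 0
ship_id=303: ELSE → 49
ship_id=304: ELSE → 49
ship_id=305: weight_kg < 534 AND carrier = 'DHL' → -1
ship_id=306: ELSE → 49
ship_id=307: ELSE → 49
ship_id=308: weight_kg < 155 OR zone IN ('E', 'A') → -49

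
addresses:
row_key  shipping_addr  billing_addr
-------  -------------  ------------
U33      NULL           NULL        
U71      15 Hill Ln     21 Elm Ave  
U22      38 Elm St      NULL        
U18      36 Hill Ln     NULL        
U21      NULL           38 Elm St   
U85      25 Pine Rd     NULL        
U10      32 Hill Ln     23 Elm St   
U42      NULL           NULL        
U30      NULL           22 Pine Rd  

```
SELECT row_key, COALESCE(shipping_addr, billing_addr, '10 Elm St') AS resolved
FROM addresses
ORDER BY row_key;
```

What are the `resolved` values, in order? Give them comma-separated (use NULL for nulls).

row_key=U10: shipping_addr=32 Hill Ln → 32 Hill Ln
row_key=U18: shipping_addr=36 Hill Ln → 36 Hill Ln
row_key=U21: shipping_addr=NULL, billing_addr=38 Elm St → 38 Elm St
row_key=U22: shipping_addr=38 Elm St → 38 Elm St
row_key=U30: shipping_addr=NULL, billing_addr=22 Pine Rd → 22 Pine Rd
row_key=U33: shipping_addr=NULL, billing_addr=NULL, → literal 10 Elm St → 10 Elm St
row_key=U42: shipping_addr=NULL, billing_addr=NULL, → literal 10 Elm St → 10 Elm St
row_key=U71: shipping_addr=15 Hill Ln → 15 Hill Ln
row_key=U85: shipping_addr=25 Pine Rd → 25 Pine Rd

32 Hill Ln, 36 Hill Ln, 38 Elm St, 38 Elm St, 22 Pine Rd, 10 Elm St, 10 Elm St, 15 Hill Ln, 25 Pine Rd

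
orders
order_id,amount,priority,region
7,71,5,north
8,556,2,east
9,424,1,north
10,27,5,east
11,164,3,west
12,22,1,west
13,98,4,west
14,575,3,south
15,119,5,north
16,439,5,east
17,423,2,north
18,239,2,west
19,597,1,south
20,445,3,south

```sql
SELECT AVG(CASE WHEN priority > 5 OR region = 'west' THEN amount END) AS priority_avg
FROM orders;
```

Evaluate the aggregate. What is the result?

130.75

order_id=7: ✗
order_id=8: ✗
order_id=9: ✗
order_id=10: ✗
order_id=11: ✓ → 164
order_id=12: ✓ → 22
order_id=13: ✓ → 98
order_id=14: ✗
order_id=15: ✗
order_id=16: ✗
order_id=17: ✗
order_id=18: ✓ → 239
order_id=19: ✗
order_id=20: ✗
priority_avg = (164 + 22 + 98 + 239) / 4 = 130.75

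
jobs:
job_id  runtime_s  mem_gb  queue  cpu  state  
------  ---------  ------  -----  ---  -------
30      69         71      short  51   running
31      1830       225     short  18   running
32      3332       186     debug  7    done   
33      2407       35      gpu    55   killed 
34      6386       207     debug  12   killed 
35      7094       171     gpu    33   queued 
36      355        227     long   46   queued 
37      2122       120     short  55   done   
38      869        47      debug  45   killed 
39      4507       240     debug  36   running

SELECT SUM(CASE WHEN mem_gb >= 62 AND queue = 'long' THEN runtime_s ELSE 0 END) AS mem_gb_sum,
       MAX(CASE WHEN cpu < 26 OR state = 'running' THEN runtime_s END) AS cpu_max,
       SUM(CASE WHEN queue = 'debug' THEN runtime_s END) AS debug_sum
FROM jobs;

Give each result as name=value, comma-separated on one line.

[mem_gb_sum: mem_gb >= 62 AND queue = 'long']
job_id=30: ✗
job_id=31: ✗
job_id=32: ✗
job_id=33: ✗
job_id=34: ✗
job_id=35: ✗
job_id=36: ✓ → 355
job_id=37: ✗
job_id=38: ✗
job_id=39: ✗
mem_gb_sum = 355
—
[cpu_max: cpu < 26 OR state = 'running']
job_id=30: ✓ → 69
job_id=31: ✓ → 1830
job_id=32: ✓ → 3332
job_id=33: ✗
job_id=34: ✓ → 6386
job_id=35: ✗
job_id=36: ✗
job_id=37: ✗
job_id=38: ✗
job_id=39: ✓ → 4507
cpu_max = MAX(69, 1830, 3332, 6386, 4507) = 6386
—
[debug_sum: queue = 'debug']
job_id=30: ✗
job_id=31: ✗
job_id=32: ✓ → 3332
job_id=33: ✗
job_id=34: ✓ → 6386
job_id=35: ✗
job_id=36: ✗
job_id=37: ✗
job_id=38: ✓ → 869
job_id=39: ✓ → 4507
debug_sum = 3332 + 6386 + 869 + 4507 = 15094

mem_gb_sum=355, cpu_max=6386, debug_sum=15094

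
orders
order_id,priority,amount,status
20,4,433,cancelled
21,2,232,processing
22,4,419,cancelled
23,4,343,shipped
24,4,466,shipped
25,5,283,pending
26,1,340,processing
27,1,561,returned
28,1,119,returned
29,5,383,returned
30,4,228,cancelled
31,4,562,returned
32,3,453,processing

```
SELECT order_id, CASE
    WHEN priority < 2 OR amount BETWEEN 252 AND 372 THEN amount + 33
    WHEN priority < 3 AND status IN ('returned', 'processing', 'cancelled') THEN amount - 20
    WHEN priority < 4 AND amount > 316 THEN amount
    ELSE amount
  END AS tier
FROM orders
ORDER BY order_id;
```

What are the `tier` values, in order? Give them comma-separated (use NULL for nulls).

order_id=20: ELSE → 433
order_id=21: priority < 3 AND status IN ('returned', 'processing', 'cancelled') → 212
order_id=22: ELSE → 419
order_id=23: priority < 2 OR amount BETWEEN 252 AND 372 → 376
order_id=24: ELSE → 466
order_id=25: priority < 2 OR amount BETWEEN 252 AND 372 → 316
order_id=26: priority < 2 OR amount BETWEEN 252 AND 372 → 373
order_id=27: priority < 2 OR amount BETWEEN 252 AND 372 → 594
order_id=28: priority < 2 OR amount BETWEEN 252 AND 372 → 152
order_id=29: ELSE → 383
order_id=30: ELSE → 228
order_id=31: ELSE → 562
order_id=32: priority < 4 AND amount > 316 → 453

433, 212, 419, 376, 466, 316, 373, 594, 152, 383, 228, 562, 453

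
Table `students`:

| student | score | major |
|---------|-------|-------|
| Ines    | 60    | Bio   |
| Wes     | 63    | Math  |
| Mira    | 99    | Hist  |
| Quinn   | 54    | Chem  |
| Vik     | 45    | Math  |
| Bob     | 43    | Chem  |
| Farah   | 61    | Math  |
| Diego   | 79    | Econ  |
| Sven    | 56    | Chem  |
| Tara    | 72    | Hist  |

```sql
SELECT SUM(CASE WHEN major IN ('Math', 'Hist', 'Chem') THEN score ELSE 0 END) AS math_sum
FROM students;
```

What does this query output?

493

student=Ines: ✗
student=Wes: ✓ → 63
student=Mira: ✓ → 99
student=Quinn: ✓ → 54
student=Vik: ✓ → 45
student=Bob: ✓ → 43
student=Farah: ✓ → 61
student=Diego: ✗
student=Sven: ✓ → 56
student=Tara: ✓ → 72
math_sum = 63 + 99 + 54 + 45 + 43 + 61 + 56 + 72 = 493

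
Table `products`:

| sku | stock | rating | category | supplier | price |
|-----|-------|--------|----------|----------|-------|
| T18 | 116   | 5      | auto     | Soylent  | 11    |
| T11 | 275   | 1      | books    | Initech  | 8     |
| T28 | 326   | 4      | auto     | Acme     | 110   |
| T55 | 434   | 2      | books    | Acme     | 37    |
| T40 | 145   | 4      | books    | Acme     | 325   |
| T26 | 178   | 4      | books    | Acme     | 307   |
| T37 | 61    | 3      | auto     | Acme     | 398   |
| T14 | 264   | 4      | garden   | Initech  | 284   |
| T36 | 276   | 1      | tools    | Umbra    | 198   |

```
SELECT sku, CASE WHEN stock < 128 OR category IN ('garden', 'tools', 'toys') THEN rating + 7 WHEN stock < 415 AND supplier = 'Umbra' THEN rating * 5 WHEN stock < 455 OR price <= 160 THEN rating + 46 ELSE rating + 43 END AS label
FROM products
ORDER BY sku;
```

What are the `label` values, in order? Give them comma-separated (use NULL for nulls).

sku=T11: stock < 455 OR price <= 160 → 47
sku=T14: stock < 128 OR category IN ('garden', 'tools', 'toys') → 11
sku=T18: stock < 128 OR category IN ('garden', 'tools', 'toys') → 12
sku=T26: stock < 455 OR price <= 160 → 50
sku=T28: stock < 455 OR price <= 160 → 50
sku=T36: stock < 128 OR category IN ('garden', 'tools', 'toys') → 8
sku=T37: stock < 128 OR category IN ('garden', 'tools', 'toys') → 10
sku=T40: stock < 455 OR price <= 160 → 50
sku=T55: stock < 455 OR price <= 160 → 48

47, 11, 12, 50, 50, 8, 10, 50, 48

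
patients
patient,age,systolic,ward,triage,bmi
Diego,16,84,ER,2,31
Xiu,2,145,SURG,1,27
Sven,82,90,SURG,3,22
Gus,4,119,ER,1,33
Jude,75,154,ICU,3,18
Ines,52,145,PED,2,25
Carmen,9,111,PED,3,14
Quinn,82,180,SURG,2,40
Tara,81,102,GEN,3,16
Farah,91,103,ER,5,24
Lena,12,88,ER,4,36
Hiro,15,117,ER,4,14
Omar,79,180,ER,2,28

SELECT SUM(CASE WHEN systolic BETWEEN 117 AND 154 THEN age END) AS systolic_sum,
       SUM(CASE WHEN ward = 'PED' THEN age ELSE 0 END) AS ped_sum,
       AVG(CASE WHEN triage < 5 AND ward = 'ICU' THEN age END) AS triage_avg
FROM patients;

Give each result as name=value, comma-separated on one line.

[systolic_sum: systolic BETWEEN 117 AND 154]
patient=Diego: ✗
patient=Xiu: ✓ → 2
patient=Sven: ✗
patient=Gus: ✓ → 4
patient=Jude: ✓ → 75
patient=Ines: ✓ → 52
patient=Carmen: ✗
patient=Quinn: ✗
patient=Tara: ✗
patient=Farah: ✗
patient=Lena: ✗
patient=Hiro: ✓ → 15
patient=Omar: ✗
systolic_sum = 2 + 4 + 75 + 52 + 15 = 148
—
[ped_sum: ward = 'PED']
patient=Diego: ✗
patient=Xiu: ✗
patient=Sven: ✗
patient=Gus: ✗
patient=Jude: ✗
patient=Ines: ✓ → 52
patient=Carmen: ✓ → 9
patient=Quinn: ✗
patient=Tara: ✗
patient=Farah: ✗
patient=Lena: ✗
patient=Hiro: ✗
patient=Omar: ✗
ped_sum = 52 + 9 = 61
—
[triage_avg: triage < 5 AND ward = 'ICU']
patient=Diego: ✗
patient=Xiu: ✗
patient=Sven: ✗
patient=Gus: ✗
patient=Jude: ✓ → 75
patient=Ines: ✗
patient=Carmen: ✗
patient=Quinn: ✗
patient=Tara: ✗
patient=Farah: ✗
patient=Lena: ✗
patient=Hiro: ✗
patient=Omar: ✗
triage_avg = 75

systolic_sum=148, ped_sum=61, triage_avg=75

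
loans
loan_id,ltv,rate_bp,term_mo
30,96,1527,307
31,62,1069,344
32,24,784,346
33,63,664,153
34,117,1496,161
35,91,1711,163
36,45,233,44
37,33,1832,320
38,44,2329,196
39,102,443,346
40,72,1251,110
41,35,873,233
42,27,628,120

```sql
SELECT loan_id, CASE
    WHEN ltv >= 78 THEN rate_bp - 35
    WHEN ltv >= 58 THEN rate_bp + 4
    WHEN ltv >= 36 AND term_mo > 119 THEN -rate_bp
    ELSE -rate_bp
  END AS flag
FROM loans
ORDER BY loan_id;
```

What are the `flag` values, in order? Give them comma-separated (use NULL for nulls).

1492, 1073, -784, 668, 1461, 1676, -233, -1832, -2329, 408, 1255, -873, -628

loan_id=30: ltv >= 78 → 1492
loan_id=31: ltv >= 58 → 1073
loan_id=32: ELSE → -784
loan_id=33: ltv >= 58 → 668
loan_id=34: ltv >= 78 → 1461
loan_id=35: ltv >= 78 → 1676
loan_id=36: ELSE → -233
loan_id=37: ELSE → -1832
loan_id=38: ltv >= 36 AND term_mo > 119 → -2329
loan_id=39: ltv >= 78 → 408
loan_id=40: ltv >= 58 → 1255
loan_id=41: ELSE → -873
loan_id=42: ELSE → -628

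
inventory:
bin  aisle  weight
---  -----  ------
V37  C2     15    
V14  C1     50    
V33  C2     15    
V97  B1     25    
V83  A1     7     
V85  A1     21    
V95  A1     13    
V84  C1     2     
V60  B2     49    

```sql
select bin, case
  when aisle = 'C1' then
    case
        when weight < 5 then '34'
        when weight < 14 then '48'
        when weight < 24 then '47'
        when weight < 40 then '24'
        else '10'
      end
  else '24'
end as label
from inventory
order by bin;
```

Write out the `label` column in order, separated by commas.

bin=V14: aisle='C1' → inner[ELSE] → 10
bin=V33: aisle='C2' → outer ELSE → 24
bin=V37: aisle='C2' → outer ELSE → 24
bin=V60: aisle='B2' → outer ELSE → 24
bin=V83: aisle='A1' → outer ELSE → 24
bin=V84: aisle='C1' → inner[weight < 5] → 34
bin=V85: aisle='A1' → outer ELSE → 24
bin=V95: aisle='A1' → outer ELSE → 24
bin=V97: aisle='B1' → outer ELSE → 24

10, 24, 24, 24, 24, 34, 24, 24, 24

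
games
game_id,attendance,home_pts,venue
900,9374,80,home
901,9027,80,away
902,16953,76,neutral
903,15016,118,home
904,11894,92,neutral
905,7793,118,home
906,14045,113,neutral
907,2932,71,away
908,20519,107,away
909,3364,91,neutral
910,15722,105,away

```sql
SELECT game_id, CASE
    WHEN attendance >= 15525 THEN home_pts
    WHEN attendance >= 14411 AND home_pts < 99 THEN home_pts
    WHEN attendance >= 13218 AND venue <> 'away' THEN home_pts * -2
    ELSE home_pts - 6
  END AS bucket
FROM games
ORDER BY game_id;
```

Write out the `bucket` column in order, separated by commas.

game_id=900: ELSE → 74
game_id=901: ELSE → 74
game_id=902: attendance >= 15525 → 76
game_id=903: attendance >= 13218 AND venue <> 'away' → -236
game_id=904: ELSE → 86
game_id=905: ELSE → 112
game_id=906: attendance >= 13218 AND venue <> 'away' → -226
game_id=907: ELSE → 65
game_id=908: attendance >= 15525 → 107
game_id=909: ELSE → 85
game_id=910: attendance >= 15525 → 105

74, 74, 76, -236, 86, 112, -226, 65, 107, 85, 105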